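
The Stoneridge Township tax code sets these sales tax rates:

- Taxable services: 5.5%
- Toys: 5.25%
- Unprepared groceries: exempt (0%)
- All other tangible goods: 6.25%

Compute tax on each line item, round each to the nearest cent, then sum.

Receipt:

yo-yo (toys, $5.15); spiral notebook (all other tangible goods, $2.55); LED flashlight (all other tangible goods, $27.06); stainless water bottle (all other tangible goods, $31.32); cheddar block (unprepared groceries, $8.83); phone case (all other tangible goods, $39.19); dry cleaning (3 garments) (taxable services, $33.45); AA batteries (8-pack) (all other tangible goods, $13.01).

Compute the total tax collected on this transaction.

Yo-yo $5.15: toys → 5.25% → $0.27
Spiral notebook $2.55: all other tangible goods → 6.25% → $0.16
LED flashlight $27.06: all other tangible goods → 6.25% → $1.69
Stainless water bottle $31.32: all other tangible goods → 6.25% → $1.96
Cheddar block $8.83: unprepared groceries → 0% → $0.00
Phone case $39.19: all other tangible goods → 6.25% → $2.45
Dry cleaning (3 garments) $33.45: taxable services → 5.5% → $1.84
AA batteries (8-pack) $13.01: all other tangible goods → 6.25% → $0.81
Total tax = $0.27 + $0.16 + $1.69 + $1.96 + $2.45 + $1.84 + $0.81 = $9.18

$9.18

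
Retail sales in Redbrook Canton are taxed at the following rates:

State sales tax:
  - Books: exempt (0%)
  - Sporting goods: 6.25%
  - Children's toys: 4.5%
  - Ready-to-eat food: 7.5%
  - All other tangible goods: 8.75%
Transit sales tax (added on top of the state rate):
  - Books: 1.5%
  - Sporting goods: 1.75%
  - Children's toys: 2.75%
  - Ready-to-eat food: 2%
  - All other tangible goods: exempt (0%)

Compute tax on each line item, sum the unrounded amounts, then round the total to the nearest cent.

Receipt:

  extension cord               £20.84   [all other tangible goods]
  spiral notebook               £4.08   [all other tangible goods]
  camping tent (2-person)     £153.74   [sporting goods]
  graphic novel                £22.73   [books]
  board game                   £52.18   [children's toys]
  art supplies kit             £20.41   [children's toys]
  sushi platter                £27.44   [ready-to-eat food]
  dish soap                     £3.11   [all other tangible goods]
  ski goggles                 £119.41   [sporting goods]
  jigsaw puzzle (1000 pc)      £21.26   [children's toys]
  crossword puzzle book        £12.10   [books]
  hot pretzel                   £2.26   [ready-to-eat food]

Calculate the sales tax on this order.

Extension cord £20.84: all other tangible goods → 8.75% + 0% transit = 8.75% → £1.8235
Spiral notebook £4.08: all other tangible goods → 8.75% + 0% transit = 8.75% → £0.357
Camping tent (2-person) £153.74: sporting goods → 6.25% + 1.75% transit = 8% → £12.2992
Graphic novel £22.73: books → 0% + 1.5% transit = 1.5% → £0.34095
Board game £52.18: children's toys → 4.5% + 2.75% transit = 7.25% → £3.78305
Art supplies kit £20.41: children's toys → 4.5% + 2.75% transit = 7.25% → £1.479725
Sushi platter £27.44: ready-to-eat food → 7.5% + 2% transit = 9.5% → £2.6068
Dish soap £3.11: all other tangible goods → 8.75% + 0% transit = 8.75% → £0.272125
Ski goggles £119.41: sporting goods → 6.25% + 1.75% transit = 8% → £9.5528
Jigsaw puzzle (1000 pc) £21.26: children's toys → 4.5% + 2.75% transit = 7.25% → £1.54135
Crossword puzzle book £12.10: books → 0% + 1.5% transit = 1.5% → £0.1815
Hot pretzel £2.26: ready-to-eat food → 7.5% + 2% transit = 9.5% → £0.2147
Unrounded tax sum = £34.4527 → £34.45

£34.45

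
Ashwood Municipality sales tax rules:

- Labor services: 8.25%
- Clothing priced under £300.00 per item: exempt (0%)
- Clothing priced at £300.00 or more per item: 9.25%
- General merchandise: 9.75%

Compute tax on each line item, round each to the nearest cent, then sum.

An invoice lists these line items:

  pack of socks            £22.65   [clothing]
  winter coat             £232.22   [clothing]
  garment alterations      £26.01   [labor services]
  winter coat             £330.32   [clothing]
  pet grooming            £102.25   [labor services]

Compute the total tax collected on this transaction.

£41.14

Pack of socks £22.65: clothing, under £300.00 → 0% → £0.00
Winter coat £232.22: clothing, under £300.00 → 0% → £0.00
Garment alterations £26.01: labor services → 8.25% → £2.15
Winter coat £330.32: clothing, £300.00 or more → 9.25% → £30.55
Pet grooming £102.25: labor services → 8.25% → £8.44
Total tax = £2.15 + £30.55 + £8.44 = £41.14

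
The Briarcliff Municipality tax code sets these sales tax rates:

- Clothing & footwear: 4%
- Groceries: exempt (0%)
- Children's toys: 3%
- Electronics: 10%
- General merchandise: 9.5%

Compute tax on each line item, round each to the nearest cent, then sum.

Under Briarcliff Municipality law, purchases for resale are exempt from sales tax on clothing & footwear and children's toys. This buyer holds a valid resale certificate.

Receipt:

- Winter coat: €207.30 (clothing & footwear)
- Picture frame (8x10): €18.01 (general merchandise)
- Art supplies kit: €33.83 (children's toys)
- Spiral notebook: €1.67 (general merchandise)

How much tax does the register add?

Winter coat €207.30: clothing & footwear, buyer-exempt → 0% → €0.00
Picture frame (8x10) €18.01: general merchandise → 9.5% → €1.71
Art supplies kit €33.83: children's toys, buyer-exempt → 0% → €0.00
Spiral notebook €1.67: general merchandise → 9.5% → €0.16
Total tax = €1.71 + €0.16 = €1.87

€1.87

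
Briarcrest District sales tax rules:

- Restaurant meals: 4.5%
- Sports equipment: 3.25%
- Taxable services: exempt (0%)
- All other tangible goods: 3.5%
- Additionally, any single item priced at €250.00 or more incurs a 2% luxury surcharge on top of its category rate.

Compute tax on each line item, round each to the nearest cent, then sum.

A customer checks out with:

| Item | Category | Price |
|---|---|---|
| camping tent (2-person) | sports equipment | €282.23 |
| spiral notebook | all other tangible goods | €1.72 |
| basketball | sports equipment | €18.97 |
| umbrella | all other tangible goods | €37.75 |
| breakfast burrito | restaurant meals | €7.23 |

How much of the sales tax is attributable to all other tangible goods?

€1.38

Spiral notebook €1.72: all other tangible goods → 3.5% → €0.06
Umbrella €37.75: all other tangible goods → 3.5% → €1.32
Tax on all other tangible goods = €0.06 + €1.32 = €1.38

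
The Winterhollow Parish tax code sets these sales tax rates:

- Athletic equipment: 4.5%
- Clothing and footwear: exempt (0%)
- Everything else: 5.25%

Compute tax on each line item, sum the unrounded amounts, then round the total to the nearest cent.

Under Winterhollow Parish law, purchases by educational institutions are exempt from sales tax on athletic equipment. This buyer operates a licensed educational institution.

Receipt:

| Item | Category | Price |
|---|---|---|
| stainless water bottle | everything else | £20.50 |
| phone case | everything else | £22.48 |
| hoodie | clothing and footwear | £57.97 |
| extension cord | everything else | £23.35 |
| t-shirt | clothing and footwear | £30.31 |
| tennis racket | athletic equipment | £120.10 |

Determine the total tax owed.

Stainless water bottle £20.50: everything else → 5.25% → £1.07625
Phone case £22.48: everything else → 5.25% → £1.1802
Hoodie £57.97: clothing and footwear → 0% → £0.00
Extension cord £23.35: everything else → 5.25% → £1.225875
T-shirt £30.31: clothing and footwear → 0% → £0.00
Tennis racket £120.10: athletic equipment, buyer-exempt → 0% → £0.00
Unrounded tax sum = £3.482325 → £3.48

£3.48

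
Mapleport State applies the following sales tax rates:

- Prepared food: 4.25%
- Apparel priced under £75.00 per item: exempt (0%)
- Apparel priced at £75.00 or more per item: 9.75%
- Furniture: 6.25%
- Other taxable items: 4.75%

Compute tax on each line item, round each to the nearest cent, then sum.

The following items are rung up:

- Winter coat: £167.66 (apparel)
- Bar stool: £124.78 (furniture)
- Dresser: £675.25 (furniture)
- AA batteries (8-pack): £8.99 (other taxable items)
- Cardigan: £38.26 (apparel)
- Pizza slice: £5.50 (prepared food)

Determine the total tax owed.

Winter coat £167.66: apparel, £75.00 or more → 9.75% → £16.35
Bar stool £124.78: furniture → 6.25% → £7.80
Dresser £675.25: furniture → 6.25% → £42.20
AA batteries (8-pack) £8.99: other taxable items → 4.75% → £0.43
Cardigan £38.26: apparel, under £75.00 → 0% → £0.00
Pizza slice £5.50: prepared food → 4.25% → £0.23
Total tax = £16.35 + £7.80 + £42.20 + £0.43 + £0.23 = £67.01

£67.01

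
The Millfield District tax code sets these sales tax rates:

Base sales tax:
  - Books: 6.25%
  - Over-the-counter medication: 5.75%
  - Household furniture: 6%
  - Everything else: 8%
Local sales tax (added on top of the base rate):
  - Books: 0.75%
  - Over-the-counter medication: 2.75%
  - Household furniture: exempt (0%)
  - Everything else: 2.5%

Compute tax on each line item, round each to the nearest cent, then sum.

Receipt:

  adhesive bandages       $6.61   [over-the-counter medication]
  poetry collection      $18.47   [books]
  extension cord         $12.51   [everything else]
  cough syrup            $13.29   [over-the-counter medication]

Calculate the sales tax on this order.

Adhesive bandages $6.61: over-the-counter medication → 5.75% + 2.75% local = 8.5% → $0.56
Poetry collection $18.47: books → 6.25% + 0.75% local = 7% → $1.29
Extension cord $12.51: everything else → 8% + 2.5% local = 10.5% → $1.31
Cough syrup $13.29: over-the-counter medication → 5.75% + 2.75% local = 8.5% → $1.13
Total tax = $0.56 + $1.29 + $1.31 + $1.13 = $4.29

$4.29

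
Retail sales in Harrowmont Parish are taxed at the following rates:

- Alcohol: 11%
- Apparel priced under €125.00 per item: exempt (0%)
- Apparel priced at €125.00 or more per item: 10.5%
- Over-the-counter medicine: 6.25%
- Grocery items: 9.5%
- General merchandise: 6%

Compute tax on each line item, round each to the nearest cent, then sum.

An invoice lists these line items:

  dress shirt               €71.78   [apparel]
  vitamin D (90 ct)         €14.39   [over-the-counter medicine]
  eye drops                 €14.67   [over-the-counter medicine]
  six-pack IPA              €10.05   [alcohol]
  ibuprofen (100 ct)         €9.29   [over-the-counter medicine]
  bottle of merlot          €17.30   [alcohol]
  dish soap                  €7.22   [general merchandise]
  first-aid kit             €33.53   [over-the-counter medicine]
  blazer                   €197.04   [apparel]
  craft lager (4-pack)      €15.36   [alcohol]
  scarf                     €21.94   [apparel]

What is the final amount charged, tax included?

€442.89

Dress shirt €71.78: apparel, under €125.00 → 0% → €0.00
Vitamin D (90 ct) €14.39: over-the-counter medicine → 6.25% → €0.90
Eye drops €14.67: over-the-counter medicine → 6.25% → €0.92
Six-pack IPA €10.05: alcohol → 11% → €1.11
Ibuprofen (100 ct) €9.29: over-the-counter medicine → 6.25% → €0.58
Bottle of merlot €17.30: alcohol → 11% → €1.90
Dish soap €7.22: general merchandise → 6% → €0.43
First-aid kit €33.53: over-the-counter medicine → 6.25% → €2.10
Blazer €197.04: apparel, €125.00 or more → 10.5% → €20.69
Craft lager (4-pack) €15.36: alcohol → 11% → €1.69
Scarf €21.94: apparel, under €125.00 → 0% → €0.00
Subtotal = €412.57; tax = €30.32; total due = €442.89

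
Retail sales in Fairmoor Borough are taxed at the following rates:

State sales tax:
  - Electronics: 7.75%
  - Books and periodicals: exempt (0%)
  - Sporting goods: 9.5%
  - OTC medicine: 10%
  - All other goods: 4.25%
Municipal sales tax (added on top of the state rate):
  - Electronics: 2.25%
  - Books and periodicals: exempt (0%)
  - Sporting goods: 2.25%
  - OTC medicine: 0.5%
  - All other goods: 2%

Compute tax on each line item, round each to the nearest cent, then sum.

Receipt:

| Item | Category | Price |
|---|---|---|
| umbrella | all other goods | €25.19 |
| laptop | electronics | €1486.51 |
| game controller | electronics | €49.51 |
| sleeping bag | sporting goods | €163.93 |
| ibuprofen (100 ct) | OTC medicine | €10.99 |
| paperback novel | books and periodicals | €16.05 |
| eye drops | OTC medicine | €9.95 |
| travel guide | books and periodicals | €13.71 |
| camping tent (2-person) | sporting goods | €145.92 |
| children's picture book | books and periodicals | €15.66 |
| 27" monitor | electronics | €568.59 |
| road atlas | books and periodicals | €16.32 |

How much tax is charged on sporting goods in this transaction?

Sleeping bag €163.93: sporting goods → 9.5% + 2.25% municipal = 11.75% → €19.26
Camping tent (2-person) €145.92: sporting goods → 9.5% + 2.25% municipal = 11.75% → €17.15
Tax on sporting goods = €19.26 + €17.15 = €36.41

€36.41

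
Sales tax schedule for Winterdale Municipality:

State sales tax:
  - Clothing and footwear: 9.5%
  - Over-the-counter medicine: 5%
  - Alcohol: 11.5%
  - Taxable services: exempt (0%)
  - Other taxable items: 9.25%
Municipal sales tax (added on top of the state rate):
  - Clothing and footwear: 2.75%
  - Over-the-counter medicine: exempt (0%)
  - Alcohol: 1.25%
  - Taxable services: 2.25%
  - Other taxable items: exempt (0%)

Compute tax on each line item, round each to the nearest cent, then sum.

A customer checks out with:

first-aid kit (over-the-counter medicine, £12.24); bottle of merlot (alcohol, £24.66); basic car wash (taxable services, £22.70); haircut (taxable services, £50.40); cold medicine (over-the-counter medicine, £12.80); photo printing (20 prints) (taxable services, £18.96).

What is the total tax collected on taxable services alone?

Basic car wash £22.70: taxable services → 0% + 2.25% municipal = 2.25% → £0.51
Haircut £50.40: taxable services → 0% + 2.25% municipal = 2.25% → £1.13
Photo printing (20 prints) £18.96: taxable services → 0% + 2.25% municipal = 2.25% → £0.43
Tax on taxable services = £0.51 + £1.13 + £0.43 = £2.07

£2.07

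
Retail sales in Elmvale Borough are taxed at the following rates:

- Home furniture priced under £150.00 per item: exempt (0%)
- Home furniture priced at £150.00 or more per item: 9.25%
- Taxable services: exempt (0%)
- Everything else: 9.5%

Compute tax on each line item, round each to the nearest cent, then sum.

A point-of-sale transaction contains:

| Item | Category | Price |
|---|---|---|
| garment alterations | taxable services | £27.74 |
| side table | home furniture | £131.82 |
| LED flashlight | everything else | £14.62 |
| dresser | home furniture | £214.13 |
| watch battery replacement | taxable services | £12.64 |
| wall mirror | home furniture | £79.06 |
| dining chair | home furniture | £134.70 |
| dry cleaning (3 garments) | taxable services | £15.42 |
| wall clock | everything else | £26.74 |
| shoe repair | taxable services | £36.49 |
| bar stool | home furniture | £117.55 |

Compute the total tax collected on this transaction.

£23.74

Garment alterations £27.74: taxable services → 0% → £0.00
Side table £131.82: home furniture, under £150.00 → 0% → £0.00
LED flashlight £14.62: everything else → 9.5% → £1.39
Dresser £214.13: home furniture, £150.00 or more → 9.25% → £19.81
Watch battery replacement £12.64: taxable services → 0% → £0.00
Wall mirror £79.06: home furniture, under £150.00 → 0% → £0.00
Dining chair £134.70: home furniture, under £150.00 → 0% → £0.00
Dry cleaning (3 garments) £15.42: taxable services → 0% → £0.00
Wall clock £26.74: everything else → 9.5% → £2.54
Shoe repair £36.49: taxable services → 0% → £0.00
Bar stool £117.55: home furniture, under £150.00 → 0% → £0.00
Total tax = £1.39 + £19.81 + £2.54 = £23.74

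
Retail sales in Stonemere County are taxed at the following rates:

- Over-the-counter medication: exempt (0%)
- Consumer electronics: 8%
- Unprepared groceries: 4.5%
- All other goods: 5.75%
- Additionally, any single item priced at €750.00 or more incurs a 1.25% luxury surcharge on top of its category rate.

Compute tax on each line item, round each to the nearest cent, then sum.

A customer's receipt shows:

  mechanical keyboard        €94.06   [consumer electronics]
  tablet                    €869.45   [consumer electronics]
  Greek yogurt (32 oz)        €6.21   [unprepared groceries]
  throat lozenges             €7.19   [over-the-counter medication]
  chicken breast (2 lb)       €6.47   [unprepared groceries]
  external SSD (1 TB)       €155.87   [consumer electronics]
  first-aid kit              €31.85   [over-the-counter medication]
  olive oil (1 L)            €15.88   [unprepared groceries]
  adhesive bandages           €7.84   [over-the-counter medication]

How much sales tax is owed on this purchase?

Mechanical keyboard €94.06: consumer electronics → 8% → €7.52
Tablet €869.45: consumer electronics → 8% + 1.25% surcharge = 9.25% → €80.42
Greek yogurt (32 oz) €6.21: unprepared groceries → 4.5% → €0.28
Throat lozenges €7.19: over-the-counter medication → 0% → €0.00
Chicken breast (2 lb) €6.47: unprepared groceries → 4.5% → €0.29
External SSD (1 TB) €155.87: consumer electronics → 8% → €12.47
First-aid kit €31.85: over-the-counter medication → 0% → €0.00
Olive oil (1 L) €15.88: unprepared groceries → 4.5% → €0.71
Adhesive bandages €7.84: over-the-counter medication → 0% → €0.00
Total tax = €7.52 + €80.42 + €0.28 + €0.29 + €12.47 + €0.71 = €101.69

€101.69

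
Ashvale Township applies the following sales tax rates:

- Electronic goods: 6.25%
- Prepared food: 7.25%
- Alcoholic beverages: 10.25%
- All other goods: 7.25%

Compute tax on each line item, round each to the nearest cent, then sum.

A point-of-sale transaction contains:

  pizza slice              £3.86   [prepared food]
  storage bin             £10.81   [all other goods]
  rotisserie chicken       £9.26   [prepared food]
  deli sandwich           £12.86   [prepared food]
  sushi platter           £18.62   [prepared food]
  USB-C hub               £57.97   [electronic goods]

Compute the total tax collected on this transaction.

£7.63

Pizza slice £3.86: prepared food → 7.25% → £0.28
Storage bin £10.81: all other goods → 7.25% → £0.78
Rotisserie chicken £9.26: prepared food → 7.25% → £0.67
Deli sandwich £12.86: prepared food → 7.25% → £0.93
Sushi platter £18.62: prepared food → 7.25% → £1.35
USB-C hub £57.97: electronic goods → 6.25% → £3.62
Total tax = £0.28 + £0.78 + £0.67 + £0.93 + £1.35 + £3.62 = £7.63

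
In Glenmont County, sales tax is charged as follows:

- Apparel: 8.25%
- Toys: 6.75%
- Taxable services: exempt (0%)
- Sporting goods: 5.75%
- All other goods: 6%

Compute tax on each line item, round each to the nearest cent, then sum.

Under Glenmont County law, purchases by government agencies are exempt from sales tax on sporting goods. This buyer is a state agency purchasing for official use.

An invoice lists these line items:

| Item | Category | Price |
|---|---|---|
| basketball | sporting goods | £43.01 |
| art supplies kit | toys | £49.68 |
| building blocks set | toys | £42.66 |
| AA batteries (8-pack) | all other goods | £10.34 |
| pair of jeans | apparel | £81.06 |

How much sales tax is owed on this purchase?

£13.54

Basketball £43.01: sporting goods, buyer-exempt → 0% → £0.00
Art supplies kit £49.68: toys → 6.75% → £3.35
Building blocks set £42.66: toys → 6.75% → £2.88
AA batteries (8-pack) £10.34: all other goods → 6% → £0.62
Pair of jeans £81.06: apparel → 8.25% → £6.69
Total tax = £3.35 + £2.88 + £0.62 + £6.69 = £13.54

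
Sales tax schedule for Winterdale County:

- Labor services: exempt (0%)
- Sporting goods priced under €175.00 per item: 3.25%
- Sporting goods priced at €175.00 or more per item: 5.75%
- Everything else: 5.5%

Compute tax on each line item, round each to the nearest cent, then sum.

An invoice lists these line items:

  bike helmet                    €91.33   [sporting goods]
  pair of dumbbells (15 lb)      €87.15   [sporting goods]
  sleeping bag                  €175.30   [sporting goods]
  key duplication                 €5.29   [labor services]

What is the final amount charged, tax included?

€374.95

Bike helmet €91.33: sporting goods, under €175.00 → 3.25% → €2.97
Pair of dumbbells (15 lb) €87.15: sporting goods, under €175.00 → 3.25% → €2.83
Sleeping bag €175.30: sporting goods, €175.00 or more → 5.75% → €10.08
Key duplication €5.29: labor services → 0% → €0.00
Subtotal = €359.07; tax = €15.88; total due = €374.95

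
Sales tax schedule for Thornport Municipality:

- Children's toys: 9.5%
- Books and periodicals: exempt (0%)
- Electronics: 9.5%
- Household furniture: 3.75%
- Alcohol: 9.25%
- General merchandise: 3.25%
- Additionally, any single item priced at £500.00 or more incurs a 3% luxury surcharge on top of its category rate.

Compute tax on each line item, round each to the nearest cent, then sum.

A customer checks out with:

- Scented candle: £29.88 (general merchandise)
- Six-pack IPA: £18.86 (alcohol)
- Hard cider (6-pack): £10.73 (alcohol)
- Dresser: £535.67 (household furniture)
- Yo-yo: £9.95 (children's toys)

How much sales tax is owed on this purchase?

£40.81

Scented candle £29.88: general merchandise → 3.25% → £0.97
Six-pack IPA £18.86: alcohol → 9.25% → £1.74
Hard cider (6-pack) £10.73: alcohol → 9.25% → £0.99
Dresser £535.67: household furniture → 3.75% + 3% surcharge = 6.75% → £36.16
Yo-yo £9.95: children's toys → 9.5% → £0.95
Total tax = £0.97 + £1.74 + £0.99 + £36.16 + £0.95 = £40.81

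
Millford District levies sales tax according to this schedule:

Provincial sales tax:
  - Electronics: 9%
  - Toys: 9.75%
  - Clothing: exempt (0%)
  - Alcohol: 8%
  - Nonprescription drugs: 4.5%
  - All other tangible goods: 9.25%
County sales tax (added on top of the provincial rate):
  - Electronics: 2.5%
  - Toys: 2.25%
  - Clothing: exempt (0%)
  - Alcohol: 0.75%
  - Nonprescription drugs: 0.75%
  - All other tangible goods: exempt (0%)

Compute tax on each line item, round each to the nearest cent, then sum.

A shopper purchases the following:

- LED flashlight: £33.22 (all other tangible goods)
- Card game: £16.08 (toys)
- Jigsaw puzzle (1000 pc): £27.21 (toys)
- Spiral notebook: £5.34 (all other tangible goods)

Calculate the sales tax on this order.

LED flashlight £33.22: all other tangible goods → 9.25% + 0% county = 9.25% → £3.07
Card game £16.08: toys → 9.75% + 2.25% county = 12% → £1.93
Jigsaw puzzle (1000 pc) £27.21: toys → 9.75% + 2.25% county = 12% → £3.27
Spiral notebook £5.34: all other tangible goods → 9.25% + 0% county = 9.25% → £0.49
Total tax = £3.07 + £1.93 + £3.27 + £0.49 = £8.76

£8.76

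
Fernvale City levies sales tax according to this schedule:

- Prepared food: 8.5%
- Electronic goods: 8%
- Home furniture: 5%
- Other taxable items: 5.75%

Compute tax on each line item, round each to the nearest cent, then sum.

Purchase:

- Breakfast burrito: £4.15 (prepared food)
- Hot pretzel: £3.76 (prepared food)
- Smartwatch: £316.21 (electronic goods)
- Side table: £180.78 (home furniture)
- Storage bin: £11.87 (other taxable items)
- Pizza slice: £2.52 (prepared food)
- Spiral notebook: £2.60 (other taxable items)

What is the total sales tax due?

£36.05

Breakfast burrito £4.15: prepared food → 8.5% → £0.35
Hot pretzel £3.76: prepared food → 8.5% → £0.32
Smartwatch £316.21: electronic goods → 8% → £25.30
Side table £180.78: home furniture → 5% → £9.04
Storage bin £11.87: other taxable items → 5.75% → £0.68
Pizza slice £2.52: prepared food → 8.5% → £0.21
Spiral notebook £2.60: other taxable items → 5.75% → £0.15
Total tax = £0.35 + £0.32 + £25.30 + £9.04 + £0.68 + £0.21 + £0.15 = £36.05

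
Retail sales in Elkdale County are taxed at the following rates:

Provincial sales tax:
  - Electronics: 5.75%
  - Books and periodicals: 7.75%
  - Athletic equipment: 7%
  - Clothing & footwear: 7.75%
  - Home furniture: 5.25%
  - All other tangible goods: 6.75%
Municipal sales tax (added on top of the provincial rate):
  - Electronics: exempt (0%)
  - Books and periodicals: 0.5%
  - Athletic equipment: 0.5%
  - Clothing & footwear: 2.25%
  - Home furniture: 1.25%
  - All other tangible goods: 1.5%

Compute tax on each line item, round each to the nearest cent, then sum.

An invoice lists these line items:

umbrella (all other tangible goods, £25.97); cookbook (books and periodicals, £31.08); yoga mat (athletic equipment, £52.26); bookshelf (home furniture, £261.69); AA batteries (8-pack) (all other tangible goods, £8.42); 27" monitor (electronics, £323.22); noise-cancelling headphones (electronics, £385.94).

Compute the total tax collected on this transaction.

Umbrella £25.97: all other tangible goods → 6.75% + 1.5% municipal = 8.25% → £2.14
Cookbook £31.08: books and periodicals → 7.75% + 0.5% municipal = 8.25% → £2.56
Yoga mat £52.26: athletic equipment → 7% + 0.5% municipal = 7.5% → £3.92
Bookshelf £261.69: home furniture → 5.25% + 1.25% municipal = 6.5% → £17.01
AA batteries (8-pack) £8.42: all other tangible goods → 6.75% + 1.5% municipal = 8.25% → £0.69
27" monitor £323.22: electronics → 5.75% + 0% municipal = 5.75% → £18.59
Noise-cancelling headphones £385.94: electronics → 5.75% + 0% municipal = 5.75% → £22.19
Total tax = £2.14 + £2.56 + £3.92 + £17.01 + £0.69 + £18.59 + £22.19 = £67.10

£67.10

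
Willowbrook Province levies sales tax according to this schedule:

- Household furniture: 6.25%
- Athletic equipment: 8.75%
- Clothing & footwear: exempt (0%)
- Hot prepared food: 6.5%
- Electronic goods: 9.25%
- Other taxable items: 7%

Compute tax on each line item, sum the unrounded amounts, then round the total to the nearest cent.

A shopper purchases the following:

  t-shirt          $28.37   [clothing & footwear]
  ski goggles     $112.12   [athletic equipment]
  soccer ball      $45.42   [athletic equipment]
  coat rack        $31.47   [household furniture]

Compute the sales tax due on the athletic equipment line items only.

Ski goggles $112.12: athletic equipment → 8.75% → $9.8105
Soccer ball $45.42: athletic equipment → 8.75% → $3.97425
Tax on athletic equipment: unrounded sum = $13.78475 → $13.78

$13.78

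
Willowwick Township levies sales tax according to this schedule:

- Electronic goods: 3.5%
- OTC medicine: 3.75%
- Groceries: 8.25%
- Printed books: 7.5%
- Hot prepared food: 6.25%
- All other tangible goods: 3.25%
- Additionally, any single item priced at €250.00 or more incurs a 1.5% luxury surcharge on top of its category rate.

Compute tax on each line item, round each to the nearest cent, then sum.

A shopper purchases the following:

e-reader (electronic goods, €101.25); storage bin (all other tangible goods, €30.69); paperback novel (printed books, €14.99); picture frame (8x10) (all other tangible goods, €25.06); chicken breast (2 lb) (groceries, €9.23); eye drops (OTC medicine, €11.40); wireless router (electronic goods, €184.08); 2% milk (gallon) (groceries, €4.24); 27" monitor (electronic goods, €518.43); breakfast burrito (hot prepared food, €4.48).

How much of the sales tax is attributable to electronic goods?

€35.90

E-reader €101.25: electronic goods → 3.5% → €3.54
Wireless router €184.08: electronic goods → 3.5% → €6.44
27" monitor €518.43: electronic goods → 3.5% + 1.5% surcharge = 5% → €25.92
Tax on electronic goods = €3.54 + €6.44 + €25.92 = €35.90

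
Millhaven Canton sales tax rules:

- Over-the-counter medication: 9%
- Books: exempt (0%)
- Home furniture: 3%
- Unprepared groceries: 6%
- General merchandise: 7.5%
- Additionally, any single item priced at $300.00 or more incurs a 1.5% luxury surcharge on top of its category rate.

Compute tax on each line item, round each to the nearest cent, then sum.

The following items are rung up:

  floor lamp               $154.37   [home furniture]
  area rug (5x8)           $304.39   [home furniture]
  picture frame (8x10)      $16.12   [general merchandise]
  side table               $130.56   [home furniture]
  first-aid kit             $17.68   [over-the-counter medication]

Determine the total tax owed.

$25.05

Floor lamp $154.37: home furniture → 3% → $4.63
Area rug (5x8) $304.39: home furniture → 3% + 1.5% surcharge = 4.5% → $13.70
Picture frame (8x10) $16.12: general merchandise → 7.5% → $1.21
Side table $130.56: home furniture → 3% → $3.92
First-aid kit $17.68: over-the-counter medication → 9% → $1.59
Total tax = $4.63 + $13.70 + $1.21 + $3.92 + $1.59 = $25.05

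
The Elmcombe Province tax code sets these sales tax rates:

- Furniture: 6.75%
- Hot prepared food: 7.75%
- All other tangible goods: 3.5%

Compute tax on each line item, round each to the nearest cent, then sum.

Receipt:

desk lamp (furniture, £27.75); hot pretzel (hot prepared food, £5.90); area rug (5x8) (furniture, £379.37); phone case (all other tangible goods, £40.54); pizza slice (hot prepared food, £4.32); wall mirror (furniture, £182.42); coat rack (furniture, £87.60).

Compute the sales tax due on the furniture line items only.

Desk lamp £27.75: furniture → 6.75% → £1.87
Area rug (5x8) £379.37: furniture → 6.75% → £25.61
Wall mirror £182.42: furniture → 6.75% → £12.31
Coat rack £87.60: furniture → 6.75% → £5.91
Tax on furniture = £1.87 + £25.61 + £12.31 + £5.91 = £45.70

£45.70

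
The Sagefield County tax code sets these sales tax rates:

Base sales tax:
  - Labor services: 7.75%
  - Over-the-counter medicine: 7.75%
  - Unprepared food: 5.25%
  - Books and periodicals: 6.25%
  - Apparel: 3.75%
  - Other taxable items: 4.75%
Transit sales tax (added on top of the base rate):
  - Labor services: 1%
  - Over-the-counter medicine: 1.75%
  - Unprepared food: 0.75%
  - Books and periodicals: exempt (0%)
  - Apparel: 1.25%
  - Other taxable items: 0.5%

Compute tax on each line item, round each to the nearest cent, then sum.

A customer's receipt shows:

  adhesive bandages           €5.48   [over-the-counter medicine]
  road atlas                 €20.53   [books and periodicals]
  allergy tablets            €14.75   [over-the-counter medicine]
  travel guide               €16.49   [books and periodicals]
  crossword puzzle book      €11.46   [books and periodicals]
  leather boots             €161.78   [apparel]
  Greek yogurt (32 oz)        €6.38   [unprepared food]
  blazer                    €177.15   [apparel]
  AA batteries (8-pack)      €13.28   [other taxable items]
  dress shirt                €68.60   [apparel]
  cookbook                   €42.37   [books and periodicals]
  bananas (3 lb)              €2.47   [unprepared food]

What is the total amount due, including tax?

Adhesive bandages €5.48: over-the-counter medicine → 7.75% + 1.75% transit = 9.5% → €0.52
Road atlas €20.53: books and periodicals → 6.25% + 0% transit = 6.25% → €1.28
Allergy tablets €14.75: over-the-counter medicine → 7.75% + 1.75% transit = 9.5% → €1.40
Travel guide €16.49: books and periodicals → 6.25% + 0% transit = 6.25% → €1.03
Crossword puzzle book €11.46: books and periodicals → 6.25% + 0% transit = 6.25% → €0.72
Leather boots €161.78: apparel → 3.75% + 1.25% transit = 5% → €8.09
Greek yogurt (32 oz) €6.38: unprepared food → 5.25% + 0.75% transit = 6% → €0.38
Blazer €177.15: apparel → 3.75% + 1.25% transit = 5% → €8.86
AA batteries (8-pack) €13.28: other taxable items → 4.75% + 0.5% transit = 5.25% → €0.70
Dress shirt €68.60: apparel → 3.75% + 1.25% transit = 5% → €3.43
Cookbook €42.37: books and periodicals → 6.25% + 0% transit = 6.25% → €2.65
Bananas (3 lb) €2.47: unprepared food → 5.25% + 0.75% transit = 6% → €0.15
Subtotal = €540.74; tax = €29.21; total due = €569.95

€569.95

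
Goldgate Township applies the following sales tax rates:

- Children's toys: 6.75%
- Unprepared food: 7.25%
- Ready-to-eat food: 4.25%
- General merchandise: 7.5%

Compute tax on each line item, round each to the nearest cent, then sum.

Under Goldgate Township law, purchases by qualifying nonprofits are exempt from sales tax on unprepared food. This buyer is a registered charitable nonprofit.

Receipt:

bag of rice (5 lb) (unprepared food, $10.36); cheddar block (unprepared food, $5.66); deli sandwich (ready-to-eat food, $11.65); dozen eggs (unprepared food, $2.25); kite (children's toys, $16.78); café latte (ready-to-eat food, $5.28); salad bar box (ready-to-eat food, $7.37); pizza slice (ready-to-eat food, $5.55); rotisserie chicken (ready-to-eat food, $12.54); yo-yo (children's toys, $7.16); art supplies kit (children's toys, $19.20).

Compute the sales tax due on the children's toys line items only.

$2.91

Kite $16.78: children's toys → 6.75% → $1.13
Yo-yo $7.16: children's toys → 6.75% → $0.48
Art supplies kit $19.20: children's toys → 6.75% → $1.30
Tax on children's toys = $1.13 + $0.48 + $1.30 = $2.91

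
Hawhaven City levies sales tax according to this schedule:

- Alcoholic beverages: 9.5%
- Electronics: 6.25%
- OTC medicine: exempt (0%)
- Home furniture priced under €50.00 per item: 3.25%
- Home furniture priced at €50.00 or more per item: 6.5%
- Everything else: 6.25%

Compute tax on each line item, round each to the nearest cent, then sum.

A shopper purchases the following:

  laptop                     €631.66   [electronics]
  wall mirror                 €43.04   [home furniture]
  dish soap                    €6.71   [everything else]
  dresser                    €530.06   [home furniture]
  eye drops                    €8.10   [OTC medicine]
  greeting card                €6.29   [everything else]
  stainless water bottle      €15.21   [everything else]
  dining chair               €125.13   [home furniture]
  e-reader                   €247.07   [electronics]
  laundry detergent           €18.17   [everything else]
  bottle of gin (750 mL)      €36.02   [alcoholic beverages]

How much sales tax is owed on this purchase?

Laptop €631.66: electronics → 6.25% → €39.48
Wall mirror €43.04: home furniture, under €50.00 → 3.25% → €1.40
Dish soap €6.71: everything else → 6.25% → €0.42
Dresser €530.06: home furniture, €50.00 or more → 6.5% → €34.45
Eye drops €8.10: OTC medicine → 0% → €0.00
Greeting card €6.29: everything else → 6.25% → €0.39
Stainless water bottle €15.21: everything else → 6.25% → €0.95
Dining chair €125.13: home furniture, €50.00 or more → 6.5% → €8.13
E-reader €247.07: electronics → 6.25% → €15.44
Laundry detergent €18.17: everything else → 6.25% → €1.14
Bottle of gin (750 mL) €36.02: alcoholic beverages → 9.5% → €3.42
Total tax = €39.48 + €1.40 + €0.42 + €34.45 + €0.39 + €0.95 + €8.13 + €15.44 + €1.14 + €3.42 = €105.22

€105.22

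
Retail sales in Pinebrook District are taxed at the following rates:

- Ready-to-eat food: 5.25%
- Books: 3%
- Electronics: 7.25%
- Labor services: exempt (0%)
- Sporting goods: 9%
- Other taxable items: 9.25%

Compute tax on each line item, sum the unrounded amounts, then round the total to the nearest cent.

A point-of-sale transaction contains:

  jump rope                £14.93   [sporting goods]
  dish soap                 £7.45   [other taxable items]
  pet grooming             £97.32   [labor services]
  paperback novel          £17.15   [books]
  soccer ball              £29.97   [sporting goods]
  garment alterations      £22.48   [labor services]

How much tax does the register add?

£5.24

Jump rope £14.93: sporting goods → 9% → £1.3437
Dish soap £7.45: other taxable items → 9.25% → £0.689125
Pet grooming £97.32: labor services → 0% → £0.00
Paperback novel £17.15: books → 3% → £0.5145
Soccer ball £29.97: sporting goods → 9% → £2.6973
Garment alterations £22.48: labor services → 0% → £0.00
Unrounded tax sum = £5.244625 → £5.24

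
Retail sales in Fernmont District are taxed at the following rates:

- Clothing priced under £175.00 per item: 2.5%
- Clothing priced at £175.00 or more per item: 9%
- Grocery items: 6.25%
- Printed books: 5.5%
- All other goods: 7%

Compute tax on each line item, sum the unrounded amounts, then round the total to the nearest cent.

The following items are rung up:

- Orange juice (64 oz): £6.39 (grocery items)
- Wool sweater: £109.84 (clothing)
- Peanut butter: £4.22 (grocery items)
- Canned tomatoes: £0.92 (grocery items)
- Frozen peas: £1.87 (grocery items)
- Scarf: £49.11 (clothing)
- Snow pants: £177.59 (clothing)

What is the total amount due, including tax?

Orange juice (64 oz) £6.39: grocery items → 6.25% → £0.399375
Wool sweater £109.84: clothing, under £175.00 → 2.5% → £2.746
Peanut butter £4.22: grocery items → 6.25% → £0.26375
Canned tomatoes £0.92: grocery items → 6.25% → £0.0575
Frozen peas £1.87: grocery items → 6.25% → £0.116875
Scarf £49.11: clothing, under £175.00 → 2.5% → £1.22775
Snow pants £177.59: clothing, £175.00 or more → 9% → £15.9831
Subtotal = £349.94; unrounded tax = £20.79435 → £20.79; total due = £370.73

£370.73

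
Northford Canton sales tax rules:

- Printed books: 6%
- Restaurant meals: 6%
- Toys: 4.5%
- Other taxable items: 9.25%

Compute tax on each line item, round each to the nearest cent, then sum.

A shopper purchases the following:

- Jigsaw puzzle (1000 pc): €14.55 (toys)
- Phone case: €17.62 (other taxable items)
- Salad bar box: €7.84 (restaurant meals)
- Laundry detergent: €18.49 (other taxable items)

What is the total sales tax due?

Jigsaw puzzle (1000 pc) €14.55: toys → 4.5% → €0.65
Phone case €17.62: other taxable items → 9.25% → €1.63
Salad bar box €7.84: restaurant meals → 6% → €0.47
Laundry detergent €18.49: other taxable items → 9.25% → €1.71
Total tax = €0.65 + €1.63 + €0.47 + €1.71 = €4.46

€4.46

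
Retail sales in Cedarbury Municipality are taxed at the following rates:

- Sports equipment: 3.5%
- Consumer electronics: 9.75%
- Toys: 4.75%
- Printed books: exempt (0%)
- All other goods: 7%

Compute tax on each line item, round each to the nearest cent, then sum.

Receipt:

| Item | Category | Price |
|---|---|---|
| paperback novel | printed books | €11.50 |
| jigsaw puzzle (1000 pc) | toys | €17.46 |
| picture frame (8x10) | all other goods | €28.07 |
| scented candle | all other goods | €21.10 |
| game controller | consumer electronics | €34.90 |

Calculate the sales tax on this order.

Paperback novel €11.50: printed books → 0% → €0.00
Jigsaw puzzle (1000 pc) €17.46: toys → 4.75% → €0.83
Picture frame (8x10) €28.07: all other goods → 7% → €1.96
Scented candle €21.10: all other goods → 7% → €1.48
Game controller €34.90: consumer electronics → 9.75% → €3.40
Total tax = €0.83 + €1.96 + €1.48 + €3.40 = €7.67

€7.67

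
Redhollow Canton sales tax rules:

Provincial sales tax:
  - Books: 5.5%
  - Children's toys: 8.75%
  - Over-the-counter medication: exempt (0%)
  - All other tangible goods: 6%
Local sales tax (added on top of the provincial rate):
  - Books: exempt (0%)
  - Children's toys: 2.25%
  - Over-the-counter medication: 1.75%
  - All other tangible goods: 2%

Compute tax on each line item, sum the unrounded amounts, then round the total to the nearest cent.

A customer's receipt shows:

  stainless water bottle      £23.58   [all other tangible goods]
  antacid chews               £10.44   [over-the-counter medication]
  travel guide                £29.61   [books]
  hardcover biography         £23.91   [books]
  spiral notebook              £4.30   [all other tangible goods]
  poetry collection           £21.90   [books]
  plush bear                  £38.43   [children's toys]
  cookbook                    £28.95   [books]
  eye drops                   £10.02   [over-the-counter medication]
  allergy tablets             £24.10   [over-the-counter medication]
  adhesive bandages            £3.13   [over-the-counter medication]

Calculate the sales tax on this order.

Stainless water bottle £23.58: all other tangible goods → 6% + 2% local = 8% → £1.8864
Antacid chews £10.44: over-the-counter medication → 0% + 1.75% local = 1.75% → £0.1827
Travel guide £29.61: books → 5.5% + 0% local = 5.5% → £1.62855
Hardcover biography £23.91: books → 5.5% + 0% local = 5.5% → £1.31505
Spiral notebook £4.30: all other tangible goods → 6% + 2% local = 8% → £0.344
Poetry collection £21.90: books → 5.5% + 0% local = 5.5% → £1.2045
Plush bear £38.43: children's toys → 8.75% + 2.25% local = 11% → £4.2273
Cookbook £28.95: books → 5.5% + 0% local = 5.5% → £1.59225
Eye drops £10.02: over-the-counter medication → 0% + 1.75% local = 1.75% → £0.17535
Allergy tablets £24.10: over-the-counter medication → 0% + 1.75% local = 1.75% → £0.42175
Adhesive bandages £3.13: over-the-counter medication → 0% + 1.75% local = 1.75% → £0.054775
Unrounded tax sum = £13.032625 → £13.03

£13.03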